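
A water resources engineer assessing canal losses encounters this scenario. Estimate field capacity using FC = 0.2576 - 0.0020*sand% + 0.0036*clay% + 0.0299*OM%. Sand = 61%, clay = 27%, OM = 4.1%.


FC = 0.2576 - 0.0020*61 + 0.0036*27 + 0.0299*4.1
   = 0.2576 - 0.1220 + 0.0972 + 0.1226
   = 0.3554


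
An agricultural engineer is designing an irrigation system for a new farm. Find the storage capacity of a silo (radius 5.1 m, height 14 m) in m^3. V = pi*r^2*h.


V = pi * r^2 * h
  = pi * 5.1^2 * 14
  = pi * 26.01 * 14
  = 1143.98 m^3


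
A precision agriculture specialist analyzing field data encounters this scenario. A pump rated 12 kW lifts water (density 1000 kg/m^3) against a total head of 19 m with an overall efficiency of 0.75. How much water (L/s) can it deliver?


Q = (P * 1000 * eta) / (rho * g * H)
  = (12 * 1000 * 0.75) / (1000 * 9.81 * 19)
  = 9000 / 186390
  = 0.04829 m^3/s = 48.29 L/s


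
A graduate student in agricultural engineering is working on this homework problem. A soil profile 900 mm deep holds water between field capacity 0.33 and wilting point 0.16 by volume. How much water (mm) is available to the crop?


AW = (FC - WP) * D
   = (0.33 - 0.16) * 900
   = 0.17 * 900
   = 153 mm


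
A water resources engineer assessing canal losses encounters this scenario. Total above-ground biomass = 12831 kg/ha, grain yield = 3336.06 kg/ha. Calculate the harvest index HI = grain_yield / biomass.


HI = grain_yield / biomass
   = 3336.06 / 12831
   = 0.26


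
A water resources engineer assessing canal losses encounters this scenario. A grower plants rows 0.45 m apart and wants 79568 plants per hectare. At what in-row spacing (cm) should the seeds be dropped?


spacing = 10000 / (row_sp * density)
        = 10000 / (0.45 * 79568)
        = 10000 / 35805.60
        = 0.27929 m = 27.93 cm


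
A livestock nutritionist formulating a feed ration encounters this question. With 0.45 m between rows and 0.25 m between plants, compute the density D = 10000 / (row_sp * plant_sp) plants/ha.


D = 10000 / (row_sp * plant_sp)
  = 10000 / (0.45 * 0.25)
  = 10000 / 0.1125
  = 88888.89 plants/ha


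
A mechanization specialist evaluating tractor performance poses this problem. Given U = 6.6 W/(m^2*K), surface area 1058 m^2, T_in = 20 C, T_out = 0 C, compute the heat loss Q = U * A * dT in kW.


dT = 20 - (0) = 20 K
Q = U * A * dT
  = 6.6 * 1058 * 20
  = 139656 W = 139.66 kW


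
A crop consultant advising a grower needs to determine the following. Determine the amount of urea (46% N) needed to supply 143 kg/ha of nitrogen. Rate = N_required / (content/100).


Rate = N_required / (N_content / 100)
     = 143 / (46 / 100)
     = 143 / 0.46
     = 310.87 kg/ha


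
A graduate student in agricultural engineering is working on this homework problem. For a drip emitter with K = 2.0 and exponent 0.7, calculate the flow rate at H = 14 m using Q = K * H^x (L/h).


Q = K * H^x
  = 2.0 * 14^0.7
  = 2.0 * 6.3429
  = 12.69 L/h


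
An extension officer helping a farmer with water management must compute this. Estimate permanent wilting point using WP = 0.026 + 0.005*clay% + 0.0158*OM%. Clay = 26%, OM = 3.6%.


WP = 0.026 + 0.005*26 + 0.0158*3.6
   = 0.026 + 0.1300 + 0.0569
   = 0.2129


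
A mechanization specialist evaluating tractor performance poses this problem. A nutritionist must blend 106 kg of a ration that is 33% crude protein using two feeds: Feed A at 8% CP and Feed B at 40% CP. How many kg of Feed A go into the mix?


parts_A = CP_b - target = 40 - 33 = 7
parts_B = target - CP_a = 33 - 8 = 25
total_parts = 7 + 25 = 32
Feed A = 106 * 7 / 32 = 23.19 kg
Feed B = 106 * 25 / 32 = 82.81 kg

23.19 kg


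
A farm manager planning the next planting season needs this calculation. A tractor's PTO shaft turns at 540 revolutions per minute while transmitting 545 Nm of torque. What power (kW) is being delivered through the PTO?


P = 2*pi*n*T / 60000
  = 2*pi * 540 * 545 / 60000
  = 1849141.44 / 60000
  = 30.82 kW


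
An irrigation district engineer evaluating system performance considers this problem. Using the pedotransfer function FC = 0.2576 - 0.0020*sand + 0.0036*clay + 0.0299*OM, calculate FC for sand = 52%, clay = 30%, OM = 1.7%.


FC = 0.2576 - 0.0020*52 + 0.0036*30 + 0.0299*1.7
   = 0.2576 - 0.1040 + 0.1080 + 0.0508
   = 0.3124


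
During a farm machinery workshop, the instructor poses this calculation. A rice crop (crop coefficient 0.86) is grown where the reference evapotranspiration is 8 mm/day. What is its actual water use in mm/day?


ETc = Kc * ET0
    = 0.86 * 8
    = 6.88 mm/day


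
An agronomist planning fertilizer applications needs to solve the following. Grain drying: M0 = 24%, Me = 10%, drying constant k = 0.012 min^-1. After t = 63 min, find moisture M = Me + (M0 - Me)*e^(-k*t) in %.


M = Me + (M0 - Me) * e^(-k*t)
  = 10 + (24 - 10) * e^(-0.012*63)
  = 10 + 14 * e^(-0.756)
  = 10 + 14 * 0.46954
  = 10 + 6.5736
  = 16.57%


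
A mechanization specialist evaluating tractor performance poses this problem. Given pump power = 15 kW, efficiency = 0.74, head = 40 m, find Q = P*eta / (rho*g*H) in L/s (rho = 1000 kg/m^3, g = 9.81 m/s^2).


Q = (P * 1000 * eta) / (rho * g * H)
  = (15 * 1000 * 0.74) / (1000 * 9.81 * 40)
  = 11100 / 392400
  = 0.02829 m^3/s = 28.29 L/s


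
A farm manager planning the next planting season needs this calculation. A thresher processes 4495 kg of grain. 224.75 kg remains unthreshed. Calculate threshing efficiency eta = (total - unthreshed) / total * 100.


eta = (total - unthreshed) / total * 100
    = (4495 - 224.75) / 4495 * 100
    = 4270.25 / 4495 * 100
    = 95%


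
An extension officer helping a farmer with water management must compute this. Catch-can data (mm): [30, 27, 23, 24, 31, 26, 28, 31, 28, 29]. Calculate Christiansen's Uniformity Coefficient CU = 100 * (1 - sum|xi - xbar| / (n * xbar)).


xbar = 277 / 10 = 27.700
sum|xi - xbar| = 21.600
CU = 100 * (1 - 21.600 / (10 * 27.700))
   = 100 * (1 - 0.0780)
   = 92.20%


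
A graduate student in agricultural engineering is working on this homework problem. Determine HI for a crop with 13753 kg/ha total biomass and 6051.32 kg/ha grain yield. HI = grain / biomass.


HI = grain_yield / biomass
   = 6051.32 / 13753
   = 0.44


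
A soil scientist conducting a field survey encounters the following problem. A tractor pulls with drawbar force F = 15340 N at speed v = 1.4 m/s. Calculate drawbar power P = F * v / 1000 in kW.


P = F * v / 1000
  = 15340 * 1.4 / 1000
  = 21476 / 1000
  = 21.48 kW


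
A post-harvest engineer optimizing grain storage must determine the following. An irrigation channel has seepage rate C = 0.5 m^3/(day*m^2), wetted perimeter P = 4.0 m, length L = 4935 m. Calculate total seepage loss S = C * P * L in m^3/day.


S = C * P * L
  = 0.5 * 4.0 * 4935
  = 9870 m^3/day


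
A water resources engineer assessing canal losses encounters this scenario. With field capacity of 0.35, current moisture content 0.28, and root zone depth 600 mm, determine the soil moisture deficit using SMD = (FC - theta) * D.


SMD = (FC - theta) * D
    = (0.35 - 0.28) * 600
    = 0.070 * 600
    = 42 mm


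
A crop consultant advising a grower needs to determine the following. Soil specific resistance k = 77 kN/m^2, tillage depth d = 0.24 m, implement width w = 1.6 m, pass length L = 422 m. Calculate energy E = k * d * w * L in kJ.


E = k * d * w * L
  = 77 * 0.24 * 1.6 * 422
  = 12477.70 kJ


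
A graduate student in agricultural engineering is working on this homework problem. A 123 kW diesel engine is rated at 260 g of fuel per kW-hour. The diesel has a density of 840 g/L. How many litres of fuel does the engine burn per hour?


FC = P * BSFC / rho_fuel
   = 123 * 260 / 840
   = 31980 / 840
   = 38.07 L/h


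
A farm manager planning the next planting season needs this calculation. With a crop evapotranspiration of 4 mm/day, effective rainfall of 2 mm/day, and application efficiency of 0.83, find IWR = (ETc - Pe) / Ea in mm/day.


IWR = (ETc - Pe) / Ea
    = (4 - 2) / 0.83
    = 2 / 0.83
    = 2.41 mm/day


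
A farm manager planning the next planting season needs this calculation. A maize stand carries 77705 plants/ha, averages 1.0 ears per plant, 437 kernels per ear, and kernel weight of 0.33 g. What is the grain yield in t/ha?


Y = density * ears * kernels * kw
  = 77705 * 1.0 * 437 * 0.33 g/ha
  = 11205838.05 g/ha
  = 11205.84 kg/ha = 11.21 t/ha


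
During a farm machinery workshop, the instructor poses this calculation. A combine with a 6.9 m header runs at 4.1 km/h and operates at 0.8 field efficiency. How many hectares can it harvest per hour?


C = w * v * eta_f / 10
  = 6.9 * 4.1 * 0.8 / 10
  = 22.63 / 10
  = 2.26 ha/h


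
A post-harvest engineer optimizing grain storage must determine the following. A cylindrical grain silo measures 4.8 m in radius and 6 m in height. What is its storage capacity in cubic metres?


V = pi * r^2 * h
  = pi * 4.8^2 * 6
  = pi * 23.04 * 6
  = 434.29 m^3


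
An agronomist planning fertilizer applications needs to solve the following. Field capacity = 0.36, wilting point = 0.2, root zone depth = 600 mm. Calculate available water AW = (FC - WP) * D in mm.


AW = (FC - WP) * D
   = (0.36 - 0.2) * 600
   = 0.16 * 600
   = 96 mm


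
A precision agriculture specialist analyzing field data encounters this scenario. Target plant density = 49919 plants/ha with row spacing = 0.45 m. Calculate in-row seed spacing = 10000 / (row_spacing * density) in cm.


spacing = 10000 / (row_sp * density)
        = 10000 / (0.45 * 49919)
        = 10000 / 22463.55
        = 0.44517 m = 44.52 cm


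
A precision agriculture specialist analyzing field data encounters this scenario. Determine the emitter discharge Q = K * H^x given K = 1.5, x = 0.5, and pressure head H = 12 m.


Q = K * H^x
  = 1.5 * 12^0.5
  = 1.5 * 3.4641
  = 5.20 L/h


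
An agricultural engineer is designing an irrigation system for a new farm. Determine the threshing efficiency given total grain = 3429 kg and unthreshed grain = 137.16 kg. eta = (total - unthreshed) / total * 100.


eta = (total - unthreshed) / total * 100
    = (3429 - 137.16) / 3429 * 100
    = 3291.84 / 3429 * 100
    = 96%


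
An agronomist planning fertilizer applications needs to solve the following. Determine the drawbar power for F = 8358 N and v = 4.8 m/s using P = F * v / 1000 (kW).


P = F * v / 1000
  = 8358 * 4.8 / 1000
  = 40118.40 / 1000
  = 40.12 kW


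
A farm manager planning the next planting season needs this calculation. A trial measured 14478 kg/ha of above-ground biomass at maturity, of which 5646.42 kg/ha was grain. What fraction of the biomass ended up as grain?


HI = grain_yield / biomass
   = 5646.42 / 14478
   = 0.39


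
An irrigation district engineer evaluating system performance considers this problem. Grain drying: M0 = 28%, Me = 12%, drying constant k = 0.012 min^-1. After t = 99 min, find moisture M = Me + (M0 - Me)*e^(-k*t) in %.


M = Me + (M0 - Me) * e^(-k*t)
  = 12 + (28 - 12) * e^(-0.012*99)
  = 12 + 16 * e^(-1.188)
  = 12 + 16 * 0.30483
  = 12 + 4.8773
  = 16.88%


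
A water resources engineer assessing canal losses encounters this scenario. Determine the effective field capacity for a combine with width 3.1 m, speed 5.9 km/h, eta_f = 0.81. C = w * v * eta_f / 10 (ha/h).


C = w * v * eta_f / 10
  = 3.1 * 5.9 * 0.81 / 10
  = 14.81 / 10
  = 1.48 ha/h


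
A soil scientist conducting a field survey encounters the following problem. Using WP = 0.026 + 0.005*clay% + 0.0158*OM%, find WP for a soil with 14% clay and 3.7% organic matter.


WP = 0.026 + 0.005*14 + 0.0158*3.7
   = 0.026 + 0.0700 + 0.0585
   = 0.1545


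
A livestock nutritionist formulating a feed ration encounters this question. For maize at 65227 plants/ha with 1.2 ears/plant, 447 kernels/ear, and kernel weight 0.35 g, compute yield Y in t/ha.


Y = density * ears * kernels * kw
  = 65227 * 1.2 * 447 * 0.35 g/ha
  = 12245716.98 g/ha
  = 12245.72 kg/ha = 12.25 t/ha


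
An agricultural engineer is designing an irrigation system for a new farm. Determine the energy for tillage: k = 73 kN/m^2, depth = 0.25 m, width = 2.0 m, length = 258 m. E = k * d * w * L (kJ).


E = k * d * w * L
  = 73 * 0.25 * 2.0 * 258
  = 9417 kJ


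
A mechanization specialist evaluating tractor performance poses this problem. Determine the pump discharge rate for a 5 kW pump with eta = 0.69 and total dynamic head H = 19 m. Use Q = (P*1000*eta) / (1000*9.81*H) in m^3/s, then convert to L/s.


Q = (P * 1000 * eta) / (rho * g * H)
  = (5 * 1000 * 0.69) / (1000 * 9.81 * 19)
  = 3450 / 186390
  = 0.01851 m^3/s = 18.51 L/s


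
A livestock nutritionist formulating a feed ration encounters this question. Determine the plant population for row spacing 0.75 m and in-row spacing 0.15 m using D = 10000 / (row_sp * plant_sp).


D = 10000 / (row_sp * plant_sp)
  = 10000 / (0.75 * 0.15)
  = 10000 / 0.1125
  = 88888.89 plants/ha


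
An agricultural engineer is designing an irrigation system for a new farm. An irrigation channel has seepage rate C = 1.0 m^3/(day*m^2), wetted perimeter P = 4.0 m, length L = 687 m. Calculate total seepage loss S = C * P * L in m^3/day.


S = C * P * L
  = 1.0 * 4.0 * 687
  = 2748 m^3/day


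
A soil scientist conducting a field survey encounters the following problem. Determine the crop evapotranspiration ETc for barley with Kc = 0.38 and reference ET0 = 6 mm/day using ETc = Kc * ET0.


ETc = Kc * ET0
    = 0.38 * 6
    = 2.28 mm/day


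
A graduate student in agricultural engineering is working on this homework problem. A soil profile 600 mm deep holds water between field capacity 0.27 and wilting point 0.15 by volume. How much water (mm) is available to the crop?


AW = (FC - WP) * D
   = (0.27 - 0.15) * 600
   = 0.12 * 600
   = 72 mm


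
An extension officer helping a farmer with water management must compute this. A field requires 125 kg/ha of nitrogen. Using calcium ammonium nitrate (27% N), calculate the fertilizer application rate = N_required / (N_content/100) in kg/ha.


Rate = N_required / (N_content / 100)
     = 125 / (27 / 100)
     = 125 / 0.27
     = 462.96 kg/ha


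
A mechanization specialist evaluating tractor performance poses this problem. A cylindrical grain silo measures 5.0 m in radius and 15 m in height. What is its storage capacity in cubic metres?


V = pi * r^2 * h
  = pi * 5.0^2 * 15
  = pi * 25 * 15
  = 1178.10 m^3


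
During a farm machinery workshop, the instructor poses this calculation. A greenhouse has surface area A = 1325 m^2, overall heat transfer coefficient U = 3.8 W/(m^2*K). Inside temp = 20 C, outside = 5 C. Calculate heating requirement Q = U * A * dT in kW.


dT = 20 - (5) = 15 K
Q = U * A * dT
  = 3.8 * 1325 * 15
  = 75525 W = 75.53 kW


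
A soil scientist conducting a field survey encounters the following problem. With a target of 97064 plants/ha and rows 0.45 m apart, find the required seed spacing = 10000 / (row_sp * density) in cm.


spacing = 10000 / (row_sp * density)
        = 10000 / (0.45 * 97064)
        = 10000 / 43678.80
        = 0.22894 m = 22.89 cm


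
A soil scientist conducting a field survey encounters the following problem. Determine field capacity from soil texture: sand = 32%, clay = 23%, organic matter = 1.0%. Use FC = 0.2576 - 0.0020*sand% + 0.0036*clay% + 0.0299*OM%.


FC = 0.2576 - 0.0020*32 + 0.0036*23 + 0.0299*1.0
   = 0.2576 - 0.0640 + 0.0828 + 0.0299
   = 0.3063


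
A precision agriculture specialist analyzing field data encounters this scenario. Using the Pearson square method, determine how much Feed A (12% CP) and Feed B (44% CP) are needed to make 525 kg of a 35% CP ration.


parts_A = CP_b - target = 44 - 35 = 9
parts_B = target - CP_a = 35 - 12 = 23
total_parts = 9 + 23 = 32
Feed A = 525 * 9 / 32 = 147.66 kg
Feed B = 525 * 23 / 32 = 377.34 kg

147.66 kg


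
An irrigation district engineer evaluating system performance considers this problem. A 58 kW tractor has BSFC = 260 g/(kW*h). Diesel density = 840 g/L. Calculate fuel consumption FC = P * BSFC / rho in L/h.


FC = P * BSFC / rho_fuel
   = 58 * 260 / 840
   = 15080 / 840
   = 17.95 L/h


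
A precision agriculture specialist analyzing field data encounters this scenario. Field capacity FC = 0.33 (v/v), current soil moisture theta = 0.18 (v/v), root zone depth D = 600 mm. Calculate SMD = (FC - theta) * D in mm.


SMD = (FC - theta) * D
    = (0.33 - 0.18) * 600
    = 0.150 * 600
    = 90 mm


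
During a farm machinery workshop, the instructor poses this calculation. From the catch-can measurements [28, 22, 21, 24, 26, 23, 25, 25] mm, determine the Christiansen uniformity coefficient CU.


xbar = 194 / 8 = 24.250
sum|xi - xbar| = 14
CU = 100 * (1 - 14 / (8 * 24.250))
   = 100 * (1 - 0.0722)
   = 92.78%


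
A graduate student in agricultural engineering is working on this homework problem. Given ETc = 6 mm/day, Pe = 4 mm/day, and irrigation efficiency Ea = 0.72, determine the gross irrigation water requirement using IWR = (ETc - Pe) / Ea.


IWR = (ETc - Pe) / Ea
    = (6 - 4) / 0.72
    = 2 / 0.72
    = 2.78 mm/day


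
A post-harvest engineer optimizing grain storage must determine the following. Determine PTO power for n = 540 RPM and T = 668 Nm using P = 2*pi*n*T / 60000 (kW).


P = 2*pi*n*T / 60000
  = 2*pi * 540 * 668 / 60000
  = 2266470.60 / 60000
  = 37.77 kW


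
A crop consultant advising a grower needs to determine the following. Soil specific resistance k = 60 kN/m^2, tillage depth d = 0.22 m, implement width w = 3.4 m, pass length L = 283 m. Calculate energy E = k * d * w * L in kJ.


E = k * d * w * L
  = 60 * 0.22 * 3.4 * 283
  = 12701.04 kJ


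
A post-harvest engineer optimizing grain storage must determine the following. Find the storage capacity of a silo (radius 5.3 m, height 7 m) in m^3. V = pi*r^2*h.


V = pi * r^2 * h
  = pi * 5.3^2 * 7
  = pi * 28.09 * 7
  = 617.73 m^3


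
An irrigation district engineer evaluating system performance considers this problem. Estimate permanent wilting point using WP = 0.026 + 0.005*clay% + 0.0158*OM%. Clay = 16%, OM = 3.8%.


WP = 0.026 + 0.005*16 + 0.0158*3.8
   = 0.026 + 0.0800 + 0.0600
   = 0.1660


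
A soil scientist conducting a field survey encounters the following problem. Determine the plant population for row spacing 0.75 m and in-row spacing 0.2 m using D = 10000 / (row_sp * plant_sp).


D = 10000 / (row_sp * plant_sp)
  = 10000 / (0.75 * 0.2)
  = 10000 / 0.1500
  = 66666.67 plants/ha


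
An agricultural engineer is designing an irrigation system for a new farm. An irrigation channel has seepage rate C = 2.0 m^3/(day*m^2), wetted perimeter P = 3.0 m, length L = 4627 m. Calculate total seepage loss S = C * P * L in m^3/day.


S = C * P * L
  = 2.0 * 3.0 * 4627
  = 27762 m^3/day


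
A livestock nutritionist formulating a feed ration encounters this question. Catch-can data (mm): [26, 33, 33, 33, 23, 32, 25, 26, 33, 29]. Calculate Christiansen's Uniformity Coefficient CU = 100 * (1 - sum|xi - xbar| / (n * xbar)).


xbar = 293 / 10 = 29.300
sum|xi - xbar| = 35
CU = 100 * (1 - 35 / (10 * 29.300))
   = 100 * (1 - 0.1195)
   = 88.05%


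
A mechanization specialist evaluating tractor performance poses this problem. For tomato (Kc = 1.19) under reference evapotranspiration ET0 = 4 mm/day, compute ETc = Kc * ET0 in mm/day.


ETc = Kc * ET0
    = 1.19 * 4
    = 4.76 mm/day


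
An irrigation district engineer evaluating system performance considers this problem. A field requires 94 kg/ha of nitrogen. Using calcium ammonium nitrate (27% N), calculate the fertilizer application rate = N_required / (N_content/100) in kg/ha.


Rate = N_required / (N_content / 100)
     = 94 / (27 / 100)
     = 94 / 0.27
     = 348.15 kg/ha


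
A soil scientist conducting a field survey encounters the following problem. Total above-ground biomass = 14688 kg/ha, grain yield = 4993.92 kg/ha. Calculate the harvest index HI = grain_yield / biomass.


HI = grain_yield / biomass
   = 4993.92 / 14688
   = 0.34


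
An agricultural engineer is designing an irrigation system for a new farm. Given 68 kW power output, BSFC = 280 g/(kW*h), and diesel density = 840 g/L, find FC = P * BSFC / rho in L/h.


FC = P * BSFC / rho_fuel
   = 68 * 280 / 840
   = 19040 / 840
   = 22.67 L/h


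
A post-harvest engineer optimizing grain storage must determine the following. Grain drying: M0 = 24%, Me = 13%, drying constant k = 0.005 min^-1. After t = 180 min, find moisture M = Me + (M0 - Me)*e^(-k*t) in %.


M = Me + (M0 - Me) * e^(-k*t)
  = 13 + (24 - 13) * e^(-0.005*180)
  = 13 + 11 * e^(-0.900)
  = 13 + 11 * 0.40657
  = 13 + 4.4723
  = 17.47%


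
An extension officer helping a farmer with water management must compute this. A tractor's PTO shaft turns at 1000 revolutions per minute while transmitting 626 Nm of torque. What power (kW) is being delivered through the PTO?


P = 2*pi*n*T / 60000
  = 2*pi * 1000 * 626 / 60000
  = 3933274.00 / 60000
  = 65.55 kW


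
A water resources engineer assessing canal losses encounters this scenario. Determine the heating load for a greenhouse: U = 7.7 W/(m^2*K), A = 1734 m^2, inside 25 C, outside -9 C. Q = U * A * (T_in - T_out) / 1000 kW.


dT = 25 - (-9) = 34 K
Q = U * A * dT
  = 7.7 * 1734 * 34
  = 453961.20 W = 453.96 kW


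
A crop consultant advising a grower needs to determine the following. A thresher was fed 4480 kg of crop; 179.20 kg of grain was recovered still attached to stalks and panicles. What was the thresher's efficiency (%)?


eta = (total - unthreshed) / total * 100
    = (4480 - 179.20) / 4480 * 100
    = 4300.80 / 4480 * 100
    = 96%


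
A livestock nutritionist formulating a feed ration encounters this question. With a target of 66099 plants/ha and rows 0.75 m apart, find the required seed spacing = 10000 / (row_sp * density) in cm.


spacing = 10000 / (row_sp * density)
        = 10000 / (0.75 * 66099)
        = 10000 / 49574.25
        = 0.20172 m = 20.17 cm


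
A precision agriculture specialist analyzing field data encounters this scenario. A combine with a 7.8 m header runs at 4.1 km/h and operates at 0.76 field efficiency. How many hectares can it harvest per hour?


C = w * v * eta_f / 10
  = 7.8 * 4.1 * 0.76 / 10
  = 24.30 / 10
  = 2.43 ha/h


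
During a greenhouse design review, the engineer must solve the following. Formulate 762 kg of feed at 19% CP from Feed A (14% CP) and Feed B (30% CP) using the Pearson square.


parts_A = CP_b - target = 30 - 19 = 11
parts_B = target - CP_a = 19 - 14 = 5
total_parts = 11 + 5 = 16
Feed A = 762 * 11 / 16 = 523.88 kg
Feed B = 762 * 5 / 16 = 238.13 kg

523.88 kg


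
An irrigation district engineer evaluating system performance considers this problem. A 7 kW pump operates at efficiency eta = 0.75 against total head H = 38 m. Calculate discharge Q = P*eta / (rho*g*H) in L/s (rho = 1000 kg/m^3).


Q = (P * 1000 * eta) / (rho * g * H)
  = (7 * 1000 * 0.75) / (1000 * 9.81 * 38)
  = 5250 / 372780
  = 0.01408 m^3/s = 14.08 L/s


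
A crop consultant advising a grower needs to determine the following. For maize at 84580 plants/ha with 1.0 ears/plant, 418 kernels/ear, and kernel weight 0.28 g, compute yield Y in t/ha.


Y = density * ears * kernels * kw
  = 84580 * 1.0 * 418 * 0.28 g/ha
  = 9899243.20 g/ha
  = 9899.24 kg/ha = 9.90 t/ha


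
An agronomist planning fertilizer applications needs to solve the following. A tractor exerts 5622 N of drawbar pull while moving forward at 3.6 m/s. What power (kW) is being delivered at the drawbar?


P = F * v / 1000
  = 5622 * 3.6 / 1000
  = 20239.20 / 1000
  = 20.24 kW


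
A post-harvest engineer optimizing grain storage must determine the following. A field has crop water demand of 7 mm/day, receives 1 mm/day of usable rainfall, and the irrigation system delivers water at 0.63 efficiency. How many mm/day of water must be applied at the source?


IWR = (ETc - Pe) / Ea
    = (7 - 1) / 0.63
    = 6 / 0.63
    = 9.52 mm/day


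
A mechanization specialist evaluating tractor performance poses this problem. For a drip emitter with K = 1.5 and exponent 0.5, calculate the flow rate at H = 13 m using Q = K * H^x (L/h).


Q = K * H^x
  = 1.5 * 13^0.5
  = 1.5 * 3.6056
  = 5.41 L/h


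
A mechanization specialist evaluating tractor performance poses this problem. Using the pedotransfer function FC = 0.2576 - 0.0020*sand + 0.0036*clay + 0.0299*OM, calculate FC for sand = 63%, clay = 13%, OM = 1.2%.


FC = 0.2576 - 0.0020*63 + 0.0036*13 + 0.0299*1.2
   = 0.2576 - 0.1260 + 0.0468 + 0.0359
   = 0.2143


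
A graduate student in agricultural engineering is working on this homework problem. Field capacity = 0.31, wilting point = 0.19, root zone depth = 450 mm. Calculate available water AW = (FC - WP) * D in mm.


AW = (FC - WP) * D
   = (0.31 - 0.19) * 450
   = 0.12 * 450
   = 54 mm


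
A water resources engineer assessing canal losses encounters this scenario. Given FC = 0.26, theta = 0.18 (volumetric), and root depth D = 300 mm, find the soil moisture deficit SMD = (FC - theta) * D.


SMD = (FC - theta) * D
    = (0.26 - 0.18) * 300
    = 0.080 * 300
    = 24 mm


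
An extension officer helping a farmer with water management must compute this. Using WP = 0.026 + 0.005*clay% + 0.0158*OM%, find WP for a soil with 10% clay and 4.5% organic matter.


WP = 0.026 + 0.005*10 + 0.0158*4.5
   = 0.026 + 0.0500 + 0.0711
   = 0.1471


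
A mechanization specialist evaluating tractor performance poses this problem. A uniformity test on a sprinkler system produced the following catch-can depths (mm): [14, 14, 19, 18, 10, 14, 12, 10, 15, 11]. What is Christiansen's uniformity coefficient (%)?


xbar = 137 / 10 = 13.700
sum|xi - xbar| = 23.600
CU = 100 * (1 - 23.600 / (10 * 13.700))
   = 100 * (1 - 0.1723)
   = 82.77%


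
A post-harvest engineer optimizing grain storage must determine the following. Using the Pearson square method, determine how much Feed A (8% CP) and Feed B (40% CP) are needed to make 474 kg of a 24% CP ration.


parts_A = CP_b - target = 40 - 24 = 16
parts_B = target - CP_a = 24 - 8 = 16
total_parts = 16 + 16 = 32
Feed A = 474 * 16 / 32 = 237 kg
Feed B = 474 * 16 / 32 = 237 kg


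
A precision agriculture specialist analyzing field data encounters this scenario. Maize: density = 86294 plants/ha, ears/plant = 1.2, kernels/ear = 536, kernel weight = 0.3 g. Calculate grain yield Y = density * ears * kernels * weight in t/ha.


Y = density * ears * kernels * kw
  = 86294 * 1.2 * 536 * 0.3 g/ha
  = 16651290.24 g/ha
  = 16651.29 kg/ha = 16.65 t/ha


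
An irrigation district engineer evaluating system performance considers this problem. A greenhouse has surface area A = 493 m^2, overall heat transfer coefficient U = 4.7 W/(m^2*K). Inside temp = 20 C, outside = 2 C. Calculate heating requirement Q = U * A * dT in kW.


dT = 20 - (2) = 18 K
Q = U * A * dT
  = 4.7 * 493 * 18
  = 41707.80 W = 41.71 kW


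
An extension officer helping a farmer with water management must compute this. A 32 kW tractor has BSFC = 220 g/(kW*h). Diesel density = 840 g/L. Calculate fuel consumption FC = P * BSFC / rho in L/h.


FC = P * BSFC / rho_fuel
   = 32 * 220 / 840
   = 7040 / 840
   = 8.38 L/h


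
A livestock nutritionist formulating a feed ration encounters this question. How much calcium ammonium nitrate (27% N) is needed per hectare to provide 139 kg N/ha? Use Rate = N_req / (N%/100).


Rate = N_required / (N_content / 100)
     = 139 / (27 / 100)
     = 139 / 0.27
     = 514.81 kg/ha


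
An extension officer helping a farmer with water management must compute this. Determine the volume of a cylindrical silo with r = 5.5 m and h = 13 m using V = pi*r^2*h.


V = pi * r^2 * h
  = pi * 5.5^2 * 13
  = pi * 30.25 * 13
  = 1235.43 m^3


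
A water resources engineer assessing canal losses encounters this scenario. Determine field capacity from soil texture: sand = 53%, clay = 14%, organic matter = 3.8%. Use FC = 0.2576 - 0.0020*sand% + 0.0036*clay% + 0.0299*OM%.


FC = 0.2576 - 0.0020*53 + 0.0036*14 + 0.0299*3.8
   = 0.2576 - 0.1060 + 0.0504 + 0.1136
   = 0.3156


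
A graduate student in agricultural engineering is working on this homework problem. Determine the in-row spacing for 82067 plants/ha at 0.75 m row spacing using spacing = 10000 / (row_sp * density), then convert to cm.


spacing = 10000 / (row_sp * density)
        = 10000 / (0.75 * 82067)
        = 10000 / 61550.25
        = 0.16247 m = 16.25 cm


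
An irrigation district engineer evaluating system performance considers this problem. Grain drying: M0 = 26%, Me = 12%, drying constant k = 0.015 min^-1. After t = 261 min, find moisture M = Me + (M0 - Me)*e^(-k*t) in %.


M = Me + (M0 - Me) * e^(-k*t)
  = 12 + (26 - 12) * e^(-0.015*261)
  = 12 + 14 * e^(-3.915)
  = 12 + 14 * 0.01994
  = 12 + 0.2792
  = 12.28%


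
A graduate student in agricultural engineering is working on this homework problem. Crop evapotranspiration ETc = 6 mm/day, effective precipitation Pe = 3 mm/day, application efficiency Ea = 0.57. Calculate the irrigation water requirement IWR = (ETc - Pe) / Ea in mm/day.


IWR = (ETc - Pe) / Ea
    = (6 - 3) / 0.57
    = 3 / 0.57
    = 5.26 mm/day


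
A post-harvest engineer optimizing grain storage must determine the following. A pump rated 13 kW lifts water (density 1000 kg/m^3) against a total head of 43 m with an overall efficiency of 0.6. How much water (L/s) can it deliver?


Q = (P * 1000 * eta) / (rho * g * H)
  = (13 * 1000 * 0.6) / (1000 * 9.81 * 43)
  = 7800 / 421830
  = 0.01849 m^3/s = 18.49 L/s


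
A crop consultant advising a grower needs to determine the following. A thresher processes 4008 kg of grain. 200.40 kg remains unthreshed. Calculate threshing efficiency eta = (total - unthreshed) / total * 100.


eta = (total - unthreshed) / total * 100
    = (4008 - 200.40) / 4008 * 100
    = 3807.60 / 4008 * 100
    = 95%


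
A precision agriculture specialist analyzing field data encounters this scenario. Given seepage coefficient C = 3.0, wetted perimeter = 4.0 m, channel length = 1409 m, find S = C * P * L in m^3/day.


S = C * P * L
  = 3.0 * 4.0 * 1409
  = 16908 m^3/day


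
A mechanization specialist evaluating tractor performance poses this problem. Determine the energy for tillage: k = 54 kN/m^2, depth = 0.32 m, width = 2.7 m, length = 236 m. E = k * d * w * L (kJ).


E = k * d * w * L
  = 54 * 0.32 * 2.7 * 236
  = 11010.82 kJ


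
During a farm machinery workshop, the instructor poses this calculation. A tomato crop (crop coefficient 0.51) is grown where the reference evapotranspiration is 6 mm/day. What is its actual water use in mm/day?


ETc = Kc * ET0
    = 0.51 * 6
    = 3.06 mm/day


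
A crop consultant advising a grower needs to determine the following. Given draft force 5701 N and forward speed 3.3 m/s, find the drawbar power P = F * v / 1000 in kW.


P = F * v / 1000
  = 5701 * 3.3 / 1000
  = 18813.30 / 1000
  = 18.81 kW


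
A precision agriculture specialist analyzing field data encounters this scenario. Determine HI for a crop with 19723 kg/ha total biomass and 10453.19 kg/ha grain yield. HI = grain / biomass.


HI = grain_yield / biomass
   = 10453.19 / 19723
   = 0.53


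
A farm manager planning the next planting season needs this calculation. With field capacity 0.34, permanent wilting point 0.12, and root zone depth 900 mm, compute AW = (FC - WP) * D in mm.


AW = (FC - WP) * D
   = (0.34 - 0.12) * 900
   = 0.22 * 900
   = 198 mm


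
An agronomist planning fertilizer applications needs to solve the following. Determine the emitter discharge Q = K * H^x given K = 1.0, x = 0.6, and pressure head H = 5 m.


Q = K * H^x
  = 1.0 * 5^0.6
  = 1.0 * 2.6265
  = 2.63 L/h


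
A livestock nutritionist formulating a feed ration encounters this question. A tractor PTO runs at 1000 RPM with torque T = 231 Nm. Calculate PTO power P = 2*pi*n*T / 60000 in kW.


P = 2*pi*n*T / 60000
  = 2*pi * 1000 * 231 / 60000
  = 1451415.81 / 60000
  = 24.19 kW


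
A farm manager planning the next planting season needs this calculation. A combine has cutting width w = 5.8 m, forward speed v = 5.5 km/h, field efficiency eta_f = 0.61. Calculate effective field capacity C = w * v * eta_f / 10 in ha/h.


C = w * v * eta_f / 10
  = 5.8 * 5.5 * 0.61 / 10
  = 19.46 / 10
  = 1.95 ha/h


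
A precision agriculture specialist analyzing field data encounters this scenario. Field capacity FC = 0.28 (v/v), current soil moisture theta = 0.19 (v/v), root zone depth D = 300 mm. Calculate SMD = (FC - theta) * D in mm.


SMD = (FC - theta) * D
    = (0.28 - 0.19) * 300
    = 0.090 * 300
    = 27 mm


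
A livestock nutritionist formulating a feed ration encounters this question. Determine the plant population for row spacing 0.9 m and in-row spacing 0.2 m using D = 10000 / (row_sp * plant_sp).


D = 10000 / (row_sp * plant_sp)
  = 10000 / (0.9 * 0.2)
  = 10000 / 0.1800
  = 55555.56 plants/ha


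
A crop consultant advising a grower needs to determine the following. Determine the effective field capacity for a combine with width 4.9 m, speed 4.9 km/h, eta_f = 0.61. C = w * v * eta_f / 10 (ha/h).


C = w * v * eta_f / 10
  = 4.9 * 4.9 * 0.61 / 10
  = 14.65 / 10
  = 1.46 ha/h


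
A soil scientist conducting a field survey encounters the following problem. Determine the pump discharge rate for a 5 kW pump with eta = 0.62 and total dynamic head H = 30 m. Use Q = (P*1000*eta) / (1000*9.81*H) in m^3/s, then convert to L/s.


Q = (P * 1000 * eta) / (rho * g * H)
  = (5 * 1000 * 0.62) / (1000 * 9.81 * 30)
  = 3100 / 294300
  = 0.01053 m^3/s = 10.53 L/s


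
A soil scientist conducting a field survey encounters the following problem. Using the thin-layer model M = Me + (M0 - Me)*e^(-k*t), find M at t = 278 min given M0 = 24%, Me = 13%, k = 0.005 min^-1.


M = Me + (M0 - Me) * e^(-k*t)
  = 13 + (24 - 13) * e^(-0.005*278)
  = 13 + 11 * e^(-1.390)
  = 13 + 11 * 0.24908
  = 13 + 2.7398
  = 15.74%


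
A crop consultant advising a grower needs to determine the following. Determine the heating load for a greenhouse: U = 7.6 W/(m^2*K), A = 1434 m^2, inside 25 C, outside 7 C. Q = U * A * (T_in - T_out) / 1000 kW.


dT = 25 - (7) = 18 K
Q = U * A * dT
  = 7.6 * 1434 * 18
  = 196171.20 W = 196.17 kW


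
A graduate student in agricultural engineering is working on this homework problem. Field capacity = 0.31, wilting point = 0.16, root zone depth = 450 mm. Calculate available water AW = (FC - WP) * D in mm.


AW = (FC - WP) * D
   = (0.31 - 0.16) * 450
   = 0.15 * 450
   = 67.50 mm


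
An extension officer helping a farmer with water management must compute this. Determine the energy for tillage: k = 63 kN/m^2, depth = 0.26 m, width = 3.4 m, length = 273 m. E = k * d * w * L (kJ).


E = k * d * w * L
  = 63 * 0.26 * 3.4 * 273
  = 15203.92 kJ


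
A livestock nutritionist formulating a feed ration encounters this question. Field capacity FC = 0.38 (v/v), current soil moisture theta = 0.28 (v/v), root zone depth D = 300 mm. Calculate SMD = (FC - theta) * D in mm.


SMD = (FC - theta) * D
    = (0.38 - 0.28) * 300
    = 0.100 * 300
    = 30 mm


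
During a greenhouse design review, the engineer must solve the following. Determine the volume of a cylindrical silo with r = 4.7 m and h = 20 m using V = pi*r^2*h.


V = pi * r^2 * h
  = pi * 4.7^2 * 20
  = pi * 22.09 * 20
  = 1387.96 m^3


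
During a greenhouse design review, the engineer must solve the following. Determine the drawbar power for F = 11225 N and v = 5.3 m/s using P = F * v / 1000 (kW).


P = F * v / 1000
  = 11225 * 5.3 / 1000
  = 59492.50 / 1000
  = 59.49 kW


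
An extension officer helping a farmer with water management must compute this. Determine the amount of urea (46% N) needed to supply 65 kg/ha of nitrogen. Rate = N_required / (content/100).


Rate = N_required / (N_content / 100)
     = 65 / (46 / 100)
     = 65 / 0.46
     = 141.30 kg/ha


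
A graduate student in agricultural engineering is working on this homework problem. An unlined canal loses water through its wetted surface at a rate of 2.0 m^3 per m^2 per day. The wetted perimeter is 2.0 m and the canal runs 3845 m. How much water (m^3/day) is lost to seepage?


S = C * P * L
  = 2.0 * 2.0 * 3845
  = 15380 m^3/day


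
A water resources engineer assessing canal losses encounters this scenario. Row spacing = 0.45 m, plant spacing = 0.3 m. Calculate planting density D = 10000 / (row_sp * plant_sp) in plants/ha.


D = 10000 / (row_sp * plant_sp)
  = 10000 / (0.45 * 0.3)
  = 10000 / 0.1350
  = 74074.07 plants/ha


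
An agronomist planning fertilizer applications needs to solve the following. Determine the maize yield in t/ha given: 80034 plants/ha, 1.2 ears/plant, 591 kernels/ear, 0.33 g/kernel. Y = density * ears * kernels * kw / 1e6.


Y = density * ears * kernels * kw
  = 80034 * 1.2 * 591 * 0.33 g/ha
  = 18730837.22 g/ha
  = 18730.84 kg/ha = 18.73 t/ha


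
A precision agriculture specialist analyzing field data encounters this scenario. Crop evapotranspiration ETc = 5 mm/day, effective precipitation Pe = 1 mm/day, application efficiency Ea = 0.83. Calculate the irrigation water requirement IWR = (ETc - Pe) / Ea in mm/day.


IWR = (ETc - Pe) / Ea
    = (5 - 1) / 0.83
    = 4 / 0.83
    = 4.82 mm/day


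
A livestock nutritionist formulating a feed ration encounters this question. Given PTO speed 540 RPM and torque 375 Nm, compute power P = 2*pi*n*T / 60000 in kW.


P = 2*pi*n*T / 60000
  = 2*pi * 540 * 375 / 60000
  = 1272345.02 / 60000
  = 21.21 kW


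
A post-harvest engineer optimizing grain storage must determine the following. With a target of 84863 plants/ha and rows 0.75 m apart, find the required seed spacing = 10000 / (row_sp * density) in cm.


spacing = 10000 / (row_sp * density)
        = 10000 / (0.75 * 84863)
        = 10000 / 63647.25
        = 0.15712 m = 15.71 cm


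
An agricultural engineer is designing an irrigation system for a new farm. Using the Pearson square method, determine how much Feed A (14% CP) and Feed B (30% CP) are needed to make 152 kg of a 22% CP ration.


parts_A = CP_b - target = 30 - 22 = 8
parts_B = target - CP_a = 22 - 14 = 8
total_parts = 8 + 8 = 16
Feed A = 152 * 8 / 16 = 76 kg
Feed B = 152 * 8 / 16 = 76 kg


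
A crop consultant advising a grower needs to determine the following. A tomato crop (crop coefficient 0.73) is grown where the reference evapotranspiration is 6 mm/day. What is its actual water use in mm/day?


ETc = Kc * ET0
    = 0.73 * 6
    = 4.38 mm/day


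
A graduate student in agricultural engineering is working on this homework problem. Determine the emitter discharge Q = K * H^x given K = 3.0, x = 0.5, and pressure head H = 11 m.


Q = K * H^x
  = 3.0 * 11^0.5
  = 3.0 * 3.3166
  = 9.95 L/h


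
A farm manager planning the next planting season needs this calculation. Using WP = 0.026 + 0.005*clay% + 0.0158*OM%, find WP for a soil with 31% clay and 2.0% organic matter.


WP = 0.026 + 0.005*31 + 0.0158*2.0
   = 0.026 + 0.1550 + 0.0316
   = 0.2126


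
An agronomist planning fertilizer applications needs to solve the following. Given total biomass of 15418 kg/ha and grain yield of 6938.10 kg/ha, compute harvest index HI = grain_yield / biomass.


HI = grain_yield / biomass
   = 6938.10 / 15418
   = 0.45


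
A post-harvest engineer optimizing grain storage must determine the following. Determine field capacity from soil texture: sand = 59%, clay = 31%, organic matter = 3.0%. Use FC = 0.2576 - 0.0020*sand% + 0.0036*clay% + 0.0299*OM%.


FC = 0.2576 - 0.0020*59 + 0.0036*31 + 0.0299*3.0
   = 0.2576 - 0.1180 + 0.1116 + 0.0897
   = 0.3409
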